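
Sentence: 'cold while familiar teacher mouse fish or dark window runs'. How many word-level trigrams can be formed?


Word trigrams from [10] words:
  Trigram 1: (cold while familiar)
  Trigram 2: (while familiar teacher)
  Trigram 3: (familiar teacher mouse)
  Trigram 4: (teacher mouse fish)
  Trigram 5: (mouse fish or)
  Trigram 6: (fish or dark)
  Trigram 7: (or dark window)
  Trigram 8: (dark window runs)
Total word trigrams: 10 - 2 = 8

8


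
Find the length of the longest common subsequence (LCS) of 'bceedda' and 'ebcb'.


DP table for LCS of 'bceedda' and 'ebcb':
       e  b  c  b
    0  0  0  0  0
  b 0  0  1  1  1
  c 0  0  1  2  2
  e 0  1  1  2  2
  e 0  1  1  2  2
  d 0  1  1  2  2
  d 0  1  1  2  2
  a 0  1  1  2  2
LCS: 'bc'
LCS length = 2

2


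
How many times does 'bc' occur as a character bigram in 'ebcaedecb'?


Scanning 'ebcaedecb' for bigram 'bc':
  Position 0: 'eb' -> no
  Position 1: 'bc' -> MATCH
  Position 2: 'ca' -> no
  Position 3: 'ae' -> no
  Position 4: 'ed' -> no
  Position 5: 'de' -> no
  Position 6: 'ec' -> no
  Position 7: 'cb' -> no
Total matches: 1

1


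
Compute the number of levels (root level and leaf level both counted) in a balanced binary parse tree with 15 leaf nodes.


In a balanced binary tree with n leaves the deepest leaf is ceil(log2(n)) edges below the root,
so counting node levels inclusive of root and leaves gives ceil(log2(n)) + 1 levels.
log2(15) = 3.9069
ceil(3.9069) = 4
levels = 4 + 1 = 5

5


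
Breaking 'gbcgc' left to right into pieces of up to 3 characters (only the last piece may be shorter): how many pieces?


'gbcgc' has 5 characters.
Chunking with max size 3:
  Chunk 1: 'gbc' (positions 0-2)
  Chunk 2: 'gc' (positions 3-4)
Total chunks: ceil(5 / 3) = 2

2


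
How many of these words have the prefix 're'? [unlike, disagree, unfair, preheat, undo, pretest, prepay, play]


Checking each word for prefix 're':
  'unlike' -> no (count: 0)
  'disagree' -> no (count: 0)
  'unfair' -> no (count: 0)
  'preheat' -> no (count: 0)
  'undo' -> no (count: 0)
  'pretest' -> no (count: 0)
  'prepay' -> no (count: 0)
  'play' -> no (count: 0)
Total with prefix 're': 0

0


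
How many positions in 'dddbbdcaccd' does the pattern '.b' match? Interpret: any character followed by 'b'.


Pattern: .b means any character followed by 'b'.
Scanning 'dddbbdcaccd' position-by-position:
  Pos 0: window 'dd' -> no
  Pos 1: window 'dd' -> no
  Pos 2: window 'db' -> MATCH
  Pos 3: window 'bb' -> MATCH
  Pos 4: window 'bd' -> no
  Pos 5: window 'dc' -> no
  Pos 6: window 'ca' -> no
  Pos 7: window 'ac' -> no
  Pos 8: window 'cc' -> no
  Pos 9: window 'cd' -> no
  Pos 10: window 'd' -> no
Total matches: 2

2


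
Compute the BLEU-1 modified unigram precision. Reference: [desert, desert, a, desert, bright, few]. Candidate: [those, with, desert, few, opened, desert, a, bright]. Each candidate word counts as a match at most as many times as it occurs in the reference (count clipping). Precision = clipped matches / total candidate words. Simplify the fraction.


Reference word counts: {'a': 1, 'bright': 1, 'desert': 3, 'few': 1}
Checking each candidate word (with clipping):
  'those' -> not in reference -> no match (matches: 0)
  'with' -> not in reference -> no match (matches: 0)
  'desert' -> in reference (ref count 3, used 1/3) -> match (matches: 1)
  'few' -> in reference (ref count 1, used 1/1) -> match (matches: 2)
  'opened' -> not in reference -> no match (matches: 2)
  'desert' -> in reference (ref count 3, used 2/3) -> match (matches: 3)
  'a' -> in reference (ref count 1, used 1/1) -> match (matches: 4)
  'bright' -> in reference (ref count 1, used 1/1) -> match (matches: 5)
Clipped matches: 5, Candidate length: 8
Precision = 5/8

5/8


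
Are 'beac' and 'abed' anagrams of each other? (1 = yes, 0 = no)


Sort characters of 'beac': 'abce'
Sort characters of 'abed': 'abde'
Sorted forms differ -> they are NOT anagrams
Result: 0

0


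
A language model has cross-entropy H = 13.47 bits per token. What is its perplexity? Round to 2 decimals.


Perplexity formula: PP = 2^H
H = 13.47
PP = 2^13.47
Decompose: 2^13.47 = 2^13 * 2^0.47
2^13 = 8192, 2^0.47 ~ 1.3851095
PP ~ 8192 * 1.3851095 = 11346.8170240
Rounded to 2 decimals: 11346.82

11346.82


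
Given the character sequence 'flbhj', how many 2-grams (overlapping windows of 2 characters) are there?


String 'flbhj' has length L = 5.
Number of overlapping n-grams = L - n + 1
Substituting: 5 - 2 + 1 = 4

4


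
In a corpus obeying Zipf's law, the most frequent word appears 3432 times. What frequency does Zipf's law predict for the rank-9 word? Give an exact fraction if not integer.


Zipf's law: freq(rank) = f1 / rank
f1 = 3432, rank = 9
freq = 3432 / 9
GCD(3432, 9) = 3
Simplified: 1144/3

1144/3


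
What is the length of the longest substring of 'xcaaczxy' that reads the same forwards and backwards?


Scanning 'xcaaczxy' for palindromic substrings.
Substring at positions 1-4: 'caac'.
Check: reverse('caac') = 'caac' -> palindrome confirmed.
Neighbouring characters ('x' / 'z') break symmetry, so it cannot extend further.
No longer palindromic substring exists; longest length = 4

4


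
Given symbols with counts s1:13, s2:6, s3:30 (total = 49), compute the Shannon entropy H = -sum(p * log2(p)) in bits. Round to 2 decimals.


Computing entropy H = -sum(p_i * log2(p_i)):
  s1: p = 13/49 = 0.2653, -p*log2(p) = 0.5079
  s2: p = 6/49 = 0.1224, -p*log2(p) = 0.3710
  s3: p = 30/49 = 0.6122, -p*log2(p) = 0.4334
H = sum of terms = 1.3123
Rounded to 2 decimals: 1.31

1.31


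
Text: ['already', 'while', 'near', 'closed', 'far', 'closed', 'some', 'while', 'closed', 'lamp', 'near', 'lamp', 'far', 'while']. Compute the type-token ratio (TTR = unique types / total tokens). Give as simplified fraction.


Tokens: 14
Unique types: ('already', 'closed', 'far', 'lamp', 'near', 'some', 'while') = 7
TTR = 7/14
Simplify: divide both by 7 -> 1/2
TTR = 1/2

1/2


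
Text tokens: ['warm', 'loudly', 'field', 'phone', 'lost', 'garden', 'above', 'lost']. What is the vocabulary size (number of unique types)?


Listing all tokens and tracking unique types:
  Token 1: 'warm' -> NEW (unique so far: 1)
  Token 2: 'loudly' -> NEW (unique so far: 2)
  Token 3: 'field' -> NEW (unique so far: 3)
  Token 4: 'phone' -> NEW (unique so far: 4)
  Token 5: 'lost' -> NEW (unique so far: 5)
  Token 6: 'garden' -> NEW (unique so far: 6)
  Token 7: 'above' -> NEW (unique so far: 7)
  Token 8: 'lost' -> duplicate (unique so far: 7)
Unique types: ('above', 'field', 'garden', 'lost', 'loudly', 'phone', 'warm')
Vocabulary size: 7

7


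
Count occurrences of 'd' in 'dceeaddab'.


Scanning 'dceeaddab' for 'd':
  Position 0: 'd' -> MATCH (count: 1)
  Position 5: 'd' -> MATCH (count: 2)
  Position 6: 'd' -> MATCH (count: 3)
Total occurrences of 'd': 3

3


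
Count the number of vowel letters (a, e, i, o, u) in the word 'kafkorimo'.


Scanning each character of 'kafkorimo':
  Position 1: 'k' -> consonant (running count: 0)
  Position 2: 'a' -> vowel (running count: 1)
  Position 3: 'f' -> consonant (running count: 1)
  Position 4: 'k' -> consonant (running count: 1)
  Position 5: 'o' -> vowel (running count: 2)
  Position 6: 'r' -> consonant (running count: 2)
  Position 7: 'i' -> vowel (running count: 3)
  Position 8: 'm' -> consonant (running count: 3)
  Position 9: 'o' -> vowel (running count: 4)
Total vowels: 4

4


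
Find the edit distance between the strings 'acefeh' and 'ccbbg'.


Building DP table for s1='acefeh' (len 6) and s2='ccbbg' (len 5):
       c  c  b  b  g
    0  1  2  3  4  5
  a 1  1  2  3  4  5
  c 2  1  1  2  3  4
  e 3  2  2  2  3  4
  f 4  3  3  3  3  4
  e 5  4  4  4  4  4
  h 6  5  5  5  5  5
Edit distance = dp[6][5] = 5

5


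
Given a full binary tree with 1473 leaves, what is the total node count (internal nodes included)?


Leaf nodes (terminals): 1473
Internal nodes = n - 1 = 1473 - 1 = 1472
Total = leaves + internal = 1473 + 1472 = 2945

2945


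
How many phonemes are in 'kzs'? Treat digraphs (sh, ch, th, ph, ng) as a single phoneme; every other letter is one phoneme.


Parsing 'kzs' greedily, digraphs first:
  'k' -> consonant phoneme (phonemes so far: 1)
  'z' -> consonant phoneme (phonemes so far: 2)
  's' -> consonant phoneme (phonemes so far: 3)
Total phonemes: 3

3


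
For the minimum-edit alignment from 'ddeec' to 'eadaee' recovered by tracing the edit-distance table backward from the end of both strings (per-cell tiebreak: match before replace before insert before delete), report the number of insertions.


Edit distance = 4. Backtracking from cell (5, 6) with preference match > replace > insert > delete,
then listing the resulting alignment 'ddeec' -> 'eadaee' left to right:
  Step 1: insert 'e' [insertion #1]
  Step 2: replace d->a
  Step 3: keep 'd'
  Step 4: replace e->a
  Step 5: keep 'e'
  Step 6: replace c->e
Total insertions: 1

1


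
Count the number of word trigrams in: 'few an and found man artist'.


Word trigrams from [6] words:
  Trigram 1: (few an and)
  Trigram 2: (an and found)
  Trigram 3: (and found man)
  Trigram 4: (found man artist)
Total word trigrams: 6 - 2 = 4

4


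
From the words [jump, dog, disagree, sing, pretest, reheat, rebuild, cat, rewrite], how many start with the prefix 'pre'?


Checking each word for prefix 'pre':
  'jump' -> no (count: 0)
  'dog' -> no (count: 0)
  'disagree' -> no (count: 0)
  'sing' -> no (count: 0)
  'pretest' -> YES, starts with 'pre' (count: 1)
  'reheat' -> no (count: 1)
  'rebuild' -> no (count: 1)
  'cat' -> no (count: 1)
  'rewrite' -> no (count: 1)
Total with prefix 'pre': 1

1


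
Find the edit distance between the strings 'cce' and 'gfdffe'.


Building DP table for s1='cce' (len 3) and s2='gfdffe' (len 6):
       g  f  d  f  f  e
    0  1  2  3  4  5  6
  c 1  1  2  3  4  5  6
  c 2  2  2  3  4  5  6
  e 3  3  3  3  4  5  5
Edit distance = dp[3][6] = 5

5


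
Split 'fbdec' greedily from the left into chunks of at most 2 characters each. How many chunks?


'fbdec' has 5 characters.
Chunking with max size 2:
  Chunk 1: 'fb' (positions 0-1)
  Chunk 2: 'de' (positions 2-3)
  Chunk 3: 'c' (positions 4-4)
Total chunks: ceil(5 / 2) = 3

3


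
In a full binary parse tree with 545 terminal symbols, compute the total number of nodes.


Leaf nodes (terminals): 545
Internal nodes = n - 1 = 545 - 1 = 544
Total = leaves + internal = 545 + 544 = 1089

1089


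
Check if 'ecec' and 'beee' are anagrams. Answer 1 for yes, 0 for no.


Sort characters of 'ecec': 'ccee'
Sort characters of 'beee': 'beee'
Sorted forms differ -> they are NOT anagrams
Result: 0

0


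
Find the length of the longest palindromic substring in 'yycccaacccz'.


Scanning 'yycccaacccz' for palindromic substrings.
Substring at positions 2-9: 'cccaaccc'.
Check: reverse('cccaaccc') = 'cccaaccc' -> palindrome confirmed.
Neighbouring characters ('y' / 'z') break symmetry, so it cannot extend further.
No longer palindromic substring exists; longest length = 8

8


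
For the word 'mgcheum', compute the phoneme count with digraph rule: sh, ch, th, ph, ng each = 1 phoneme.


Parsing 'mgcheum' greedily, digraphs first:
  'm' -> consonant phoneme (phonemes so far: 1)
  'g' -> consonant phoneme (phonemes so far: 2)
  'ch' -> digraph (1 consonant phoneme) (phonemes so far: 3)
  'e' -> vowel phoneme (phonemes so far: 4)
  'u' -> vowel phoneme (phonemes so far: 5)
  'm' -> consonant phoneme (phonemes so far: 6)
Total phonemes: 6

6


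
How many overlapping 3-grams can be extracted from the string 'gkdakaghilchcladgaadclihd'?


String 'gkdakaghilchcladgaadclihd' has length L = 25.
Number of overlapping n-grams = L - n + 1
Substituting: 25 - 3 + 1 = 23

23


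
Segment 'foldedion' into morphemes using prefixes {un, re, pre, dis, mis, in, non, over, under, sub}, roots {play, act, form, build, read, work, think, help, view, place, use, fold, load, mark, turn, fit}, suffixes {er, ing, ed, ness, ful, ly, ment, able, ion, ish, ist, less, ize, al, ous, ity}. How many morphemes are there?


Segmenting 'foldedion' against the inventory:
  'fold' -> root (morpheme 1)
  'ed' -> suffix (morpheme 2)
  'ion' -> suffix (morpheme 3)
Total morphemes: 3

3


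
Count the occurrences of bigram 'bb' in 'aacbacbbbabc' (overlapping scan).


Scanning 'aacbacbbbabc' for bigram 'bb':
  Position 0: 'aa' -> no
  Position 1: 'ac' -> no
  Position 2: 'cb' -> no
  Position 3: 'ba' -> no
  Position 4: 'ac' -> no
  Position 5: 'cb' -> no
  Position 6: 'bb' -> MATCH
  Position 7: 'bb' -> MATCH
  Position 8: 'ba' -> no
  Position 9: 'ab' -> no
  Position 10: 'bc' -> no
Total matches: 2

2


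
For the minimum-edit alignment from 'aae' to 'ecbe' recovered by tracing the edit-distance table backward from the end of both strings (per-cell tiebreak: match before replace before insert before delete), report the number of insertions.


Edit distance = 3. Backtracking from cell (3, 4) with preference match > replace > insert > delete,
then listing the resulting alignment 'aae' -> 'ecbe' left to right:
  Step 1: insert 'e' [insertion #1]
  Step 2: replace a->c
  Step 3: replace a->b
  Step 4: keep 'e'
Total insertions: 1

1


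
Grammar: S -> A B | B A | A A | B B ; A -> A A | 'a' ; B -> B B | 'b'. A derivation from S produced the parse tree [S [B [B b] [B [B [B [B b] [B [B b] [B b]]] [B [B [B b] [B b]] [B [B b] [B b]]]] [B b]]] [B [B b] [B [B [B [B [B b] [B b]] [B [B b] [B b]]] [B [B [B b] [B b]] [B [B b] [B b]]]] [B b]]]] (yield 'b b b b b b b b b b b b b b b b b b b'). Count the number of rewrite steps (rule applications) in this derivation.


Every bracketed nonterminal node [X ...] in the tree is produced by exactly one rule application.
Reading the tree off as a leftmost derivation:
  Step 1: S  =>  B B   (applied S -> B B)
  Step 2: B B  =>  B B B   (applied B -> B B)
  Step 3: B B B  =>  b B B   (applied B -> b)
  Step 4: b B B  =>  b B B B   (applied B -> B B)
  Step 5: b B B B  =>  b B B B B   (applied B -> B B)
  Step 6: b B B B B  =>  b B B B B B   (applied B -> B B)
  Step 7: b B B B B B  =>  b b B B B B   (applied B -> b)
  Step 8: b b B B B B  =>  b b B B B B B   (applied B -> B B)
  Step 9: b b B B B B B  =>  b b b B B B B   (applied B -> b)
  Step 10: b b b B B B B  =>  b b b b B B B   (applied B -> b)
  Step 11: b b b b B B B  =>  b b b b B B B B   (applied B -> B B)
  Step 12: b b b b B B B B  =>  b b b b B B B B B   (applied B -> B B)
  Step 13: b b b b B B B B B  =>  b b b b b B B B B   (applied B -> b)
  Step 14: b b b b b B B B B  =>  b b b b b b B B B   (applied B -> b)
  Step 15: b b b b b b B B B  =>  b b b b b b B B B B   (applied B -> B B)
  Step 16: b b b b b b B B B B  =>  b b b b b b b B B B   (applied B -> b)
  Step 17: b b b b b b b B B B  =>  b b b b b b b b B B   (applied B -> b)
  Step 18: b b b b b b b b B B  =>  b b b b b b b b b B   (applied B -> b)
  Step 19: b b b b b b b b b B  =>  b b b b b b b b b B B   (applied B -> B B)
  Step 20: b b b b b b b b b B B  =>  b b b b b b b b b b B   (applied B -> b)
  Step 21: b b b b b b b b b b B  =>  b b b b b b b b b b B B   (applied B -> B B)
  Step 22: b b b b b b b b b b B B  =>  b b b b b b b b b b B B B   (applied B -> B B)
  Step 23: b b b b b b b b b b B B B  =>  b b b b b b b b b b B B B B   (applied B -> B B)
  Step 24: b b b b b b b b b b B B B B  =>  b b b b b b b b b b B B B B B   (applied B -> B B)
  Step 25: b b b b b b b b b b B B B B B  =>  b b b b b b b b b b b B B B B   (applied B -> b)
  Step 26: b b b b b b b b b b b B B B B  =>  b b b b b b b b b b b b B B B   (applied B -> b)
  Step 27: b b b b b b b b b b b b B B B  =>  b b b b b b b b b b b b B B B B   (applied B -> B B)
  Step 28: b b b b b b b b b b b b B B B B  =>  b b b b b b b b b b b b b B B B   (applied B -> b)
  Step 29: b b b b b b b b b b b b b B B B  =>  b b b b b b b b b b b b b b B B   (applied B -> b)
  Step 30: b b b b b b b b b b b b b b B B  =>  b b b b b b b b b b b b b b B B B   (applied B -> B B)
  Step 31: b b b b b b b b b b b b b b B B B  =>  b b b b b b b b b b b b b b B B B B   (applied B -> B B)
  Step 32: b b b b b b b b b b b b b b B B B B  =>  b b b b b b b b b b b b b b b B B B   (applied B -> b)
  Step 33: b b b b b b b b b b b b b b b B B B  =>  b b b b b b b b b b b b b b b b B B   (applied B -> b)
  Step 34: b b b b b b b b b b b b b b b b B B  =>  b b b b b b b b b b b b b b b b B B B   (applied B -> B B)
  Step 35: b b b b b b b b b b b b b b b b B B B  =>  b b b b b b b b b b b b b b b b b B B   (applied B -> b)
  Step 36: b b b b b b b b b b b b b b b b b B B  =>  b b b b b b b b b b b b b b b b b b B   (applied B -> b)
  Step 37: b b b b b b b b b b b b b b b b b b B  =>  b b b b b b b b b b b b b b b b b b b   (applied B -> b)
Final yield: b b b b b b b b b b b b b b b b b b b
Total rewrite steps: 37

37


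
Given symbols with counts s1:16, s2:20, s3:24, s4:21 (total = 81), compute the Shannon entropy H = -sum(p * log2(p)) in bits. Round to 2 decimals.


Computing entropy H = -sum(p_i * log2(p_i)):
  s1: p = 16/81 = 0.1975, -p*log2(p) = 0.4622
  s2: p = 20/81 = 0.2469, -p*log2(p) = 0.4983
  s3: p = 24/81 = 0.2963, -p*log2(p) = 0.5200
  s4: p = 21/81 = 0.2593, -p*log2(p) = 0.5049
H = sum of terms = 1.9854
Rounded to 2 decimals: 1.99

1.99


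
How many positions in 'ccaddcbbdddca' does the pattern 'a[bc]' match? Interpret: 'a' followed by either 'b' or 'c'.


Pattern: a[bc] means 'a' followed by either 'b' or 'c'.
Scanning 'ccaddcbbdddca' position-by-position:
  Pos 0: window 'cc' -> no
  Pos 1: window 'ca' -> no
  Pos 2: window 'ad' -> no
  Pos 3: window 'dd' -> no
  Pos 4: window 'dc' -> no
  Pos 5: window 'cb' -> no
  Pos 6: window 'bb' -> no
  Pos 7: window 'bd' -> no
  Pos 8: window 'dd' -> no
  Pos 9: window 'dd' -> no
  Pos 10: window 'dc' -> no
  Pos 11: window 'ca' -> no
  Pos 12: window 'a' -> no
Total matches: 0

0


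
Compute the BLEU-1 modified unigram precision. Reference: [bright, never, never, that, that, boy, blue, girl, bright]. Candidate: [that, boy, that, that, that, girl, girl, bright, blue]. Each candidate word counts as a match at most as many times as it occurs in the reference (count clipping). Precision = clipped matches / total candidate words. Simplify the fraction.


Reference word counts: {'blue': 1, 'boy': 1, 'bright': 2, 'girl': 1, 'never': 2, 'that': 2}
Checking each candidate word (with clipping):
  'that' -> in reference (ref count 2, used 1/2) -> match (matches: 1)
  'boy' -> in reference (ref count 1, used 1/1) -> match (matches: 2)
  'that' -> in reference (ref count 2, used 2/2) -> match (matches: 3)
  'that' -> ref count 2 already used up (2/2) -> clipped, no match (matches: 3)
  'that' -> ref count 2 already used up (2/2) -> clipped, no match (matches: 3)
  'girl' -> in reference (ref count 1, used 1/1) -> match (matches: 4)
  'girl' -> ref count 1 already used up (1/1) -> clipped, no match (matches: 4)
  'bright' -> in reference (ref count 2, used 1/2) -> match (matches: 5)
  'blue' -> in reference (ref count 1, used 1/1) -> match (matches: 6)
Clipped matches: 6, Candidate length: 9
Precision = 6/9 = 2/3

2/3


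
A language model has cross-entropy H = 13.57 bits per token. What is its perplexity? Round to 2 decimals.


Perplexity formula: PP = 2^H
H = 13.57
PP = 2^13.57
Decompose: 2^13.57 = 2^13 * 2^0.57
2^13 = 8192, 2^0.57 ~ 1.4845236
PP ~ 8192 * 1.4845236 = 12161.2173312
Rounded to 2 decimals: 12161.22

12161.22


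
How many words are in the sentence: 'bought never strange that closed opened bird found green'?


Counting words by splitting on spaces:
  Word 1: 'bought'
  Word 2: 'never'
  Word 3: 'strange'
  Word 4: 'that'
  Word 5: 'closed'
  Word 6: 'opened'
  Word 7: 'bird'
  Word 8: 'found'
  Word 9: 'green'
Total words: 9

9


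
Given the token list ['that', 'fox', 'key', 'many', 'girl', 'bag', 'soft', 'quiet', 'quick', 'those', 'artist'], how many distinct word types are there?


Listing all tokens and tracking unique types:
  Token 1: 'that' -> NEW (unique so far: 1)
  Token 2: 'fox' -> NEW (unique so far: 2)
  Token 3: 'key' -> NEW (unique so far: 3)
  Token 4: 'many' -> NEW (unique so far: 4)
  Token 5: 'girl' -> NEW (unique so far: 5)
  Token 6: 'bag' -> NEW (unique so far: 6)
  Token 7: 'soft' -> NEW (unique so far: 7)
  Token 8: 'quiet' -> NEW (unique so far: 8)
  Token 9: 'quick' -> NEW (unique so far: 9)
  Token 10: 'those' -> NEW (unique so far: 10)
  Token 11: 'artist' -> NEW (unique so far: 11)
Unique types: ('artist', 'bag', 'fox', 'girl', 'key', 'many', 'quick', 'quiet', 'soft', 'that', 'those')
Vocabulary size: 11

11


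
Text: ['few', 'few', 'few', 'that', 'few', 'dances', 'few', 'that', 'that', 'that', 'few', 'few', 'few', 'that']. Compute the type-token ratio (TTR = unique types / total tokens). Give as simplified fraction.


Tokens: 14
Unique types: ('dances', 'few', 'that') = 3
TTR = 3/14
Already in lowest terms.

3/14


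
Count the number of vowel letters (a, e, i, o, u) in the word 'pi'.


Scanning each character of 'pi':
  Position 1: 'p' -> consonant (running count: 0)
  Position 2: 'i' -> vowel (running count: 1)
Total vowels: 1

1


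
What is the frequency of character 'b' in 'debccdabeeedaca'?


Scanning 'debccdabeeedaca' for 'b':
  Position 2: 'b' -> MATCH (count: 1)
  Position 7: 'b' -> MATCH (count: 2)
Total occurrences of 'b': 2

2


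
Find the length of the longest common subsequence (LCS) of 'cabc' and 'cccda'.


DP table for LCS of 'cabc' and 'cccda':
       c  c  c  d  a
    0  0  0  0  0  0
  c 0  1  1  1  1  1
  a 0  1  1  1  1  2
  b 0  1  1  1  1  2
  c 0  1  2  2  2  2
LCS: 'ca'
LCS length = 2

2


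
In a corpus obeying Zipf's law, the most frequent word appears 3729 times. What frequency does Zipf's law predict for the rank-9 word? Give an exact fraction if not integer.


Zipf's law: freq(rank) = f1 / rank
f1 = 3729, rank = 9
freq = 3729 / 9
GCD(3729, 9) = 3
Simplified: 1243/3

1243/3


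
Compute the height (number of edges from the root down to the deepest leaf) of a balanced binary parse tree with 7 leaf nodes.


In a balanced binary tree with n leaves the deepest leaf is ceil(log2(n)) edges below the root.
log2(7) = 2.8074
ceil(2.8074) = 3
height (edges) = 3

3


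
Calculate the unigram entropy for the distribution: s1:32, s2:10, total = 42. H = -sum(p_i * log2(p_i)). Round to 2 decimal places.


Computing entropy H = -sum(p_i * log2(p_i)):
  s1: p = 32/42 = 0.7619, -p*log2(p) = 0.2989
  s2: p = 10/42 = 0.2381, -p*log2(p) = 0.4929
H = sum of terms = 0.7918
Rounded to 2 decimals: 0.79

0.79


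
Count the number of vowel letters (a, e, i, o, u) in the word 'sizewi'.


Scanning each character of 'sizewi':
  Position 1: 's' -> consonant (running count: 0)
  Position 2: 'i' -> vowel (running count: 1)
  Position 3: 'z' -> consonant (running count: 1)
  Position 4: 'e' -> vowel (running count: 2)
  Position 5: 'w' -> consonant (running count: 2)
  Position 6: 'i' -> vowel (running count: 3)
Total vowels: 3

3


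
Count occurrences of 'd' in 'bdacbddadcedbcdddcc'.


Scanning 'bdacbddadcedbcdddcc' for 'd':
  Position 1: 'd' -> MATCH (count: 1)
  Position 5: 'd' -> MATCH (count: 2)
  Position 6: 'd' -> MATCH (count: 3)
  Position 8: 'd' -> MATCH (count: 4)
  Position 11: 'd' -> MATCH (count: 5)
  Position 14: 'd' -> MATCH (count: 6)
  Position 15: 'd' -> MATCH (count: 7)
  Position 16: 'd' -> MATCH (count: 8)
Total occurrences of 'd': 8

8


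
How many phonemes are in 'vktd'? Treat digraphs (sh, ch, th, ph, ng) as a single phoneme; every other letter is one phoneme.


Parsing 'vktd' greedily, digraphs first:
  'v' -> consonant phoneme (phonemes so far: 1)
  'k' -> consonant phoneme (phonemes so far: 2)
  't' -> consonant phoneme (phonemes so far: 3)
  'd' -> consonant phoneme (phonemes so far: 4)
Total phonemes: 4

4


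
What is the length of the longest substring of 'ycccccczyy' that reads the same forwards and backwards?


Scanning 'ycccccczyy' for palindromic substrings.
Substring at positions 1-6: 'cccccc'.
Check: reverse('cccccc') = 'cccccc' -> palindrome confirmed.
Neighbouring characters ('y' / 'z') break symmetry, so it cannot extend further.
No longer palindromic substring exists; longest length = 6

6


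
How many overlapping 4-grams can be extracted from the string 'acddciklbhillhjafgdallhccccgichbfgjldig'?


String 'acddciklbhillhjafgdallhccccgichbfgjldig' has length L = 39.
Number of overlapping n-grams = L - n + 1
Substituting: 39 - 4 + 1 = 36

36


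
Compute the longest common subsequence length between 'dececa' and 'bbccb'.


DP table for LCS of 'dececa' and 'bbccb':
       b  b  c  c  b
    0  0  0  0  0  0
  d 0  0  0  0  0  0
  e 0  0  0  0  0  0
  c 0  0  0  1  1  1
  e 0  0  0  1  1  1
  c 0  0  0  1  2  2
  a 0  0  0  1  2  2
LCS: 'cc'
LCS length = 2

2


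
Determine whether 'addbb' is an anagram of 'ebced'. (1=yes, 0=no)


Sort characters of 'addbb': 'abbdd'
Sort characters of 'ebced': 'bcdee'
Sorted forms differ -> they are NOT anagrams
Result: 0

0


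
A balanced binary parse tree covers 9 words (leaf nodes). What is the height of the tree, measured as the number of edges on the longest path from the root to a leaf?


In a balanced binary tree with n leaves the deepest leaf is ceil(log2(n)) edges below the root.
log2(9) = 3.1699
ceil(3.1699) = 4
height (edges) = 4

4


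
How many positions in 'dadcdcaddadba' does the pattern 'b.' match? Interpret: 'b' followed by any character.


Pattern: b. means 'b' followed by any character.
Scanning 'dadcdcaddadba' position-by-position:
  Pos 0: window 'da' -> no
  Pos 1: window 'ad' -> no
  Pos 2: window 'dc' -> no
  Pos 3: window 'cd' -> no
  Pos 4: window 'dc' -> no
  Pos 5: window 'ca' -> no
  Pos 6: window 'ad' -> no
  Pos 7: window 'dd' -> no
  Pos 8: window 'da' -> no
  Pos 9: window 'ad' -> no
  Pos 10: window 'db' -> no
  Pos 11: window 'ba' -> MATCH
  Pos 12: window 'a' -> no
Total matches: 1

1


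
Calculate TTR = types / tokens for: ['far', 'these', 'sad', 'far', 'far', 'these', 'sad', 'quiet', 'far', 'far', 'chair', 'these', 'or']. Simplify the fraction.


Tokens: 13
Unique types: ('chair', 'far', 'or', 'quiet', 'sad', 'these') = 6
TTR = 6/13
Already in lowest terms.

6/13


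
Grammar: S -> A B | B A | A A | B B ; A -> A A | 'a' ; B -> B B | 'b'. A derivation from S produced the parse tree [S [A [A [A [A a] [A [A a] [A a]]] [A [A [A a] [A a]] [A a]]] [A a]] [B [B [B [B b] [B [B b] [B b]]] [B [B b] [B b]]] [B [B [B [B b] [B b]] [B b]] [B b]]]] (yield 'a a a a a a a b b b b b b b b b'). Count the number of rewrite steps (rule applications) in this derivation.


Every bracketed nonterminal node [X ...] in the tree is produced by exactly one rule application.
Reading the tree off as a leftmost derivation:
  Step 1: S  =>  A B   (applied S -> A B)
  Step 2: A B  =>  A A B   (applied A -> A A)
  Step 3: A A B  =>  A A A B   (applied A -> A A)
  Step 4: A A A B  =>  A A A A B   (applied A -> A A)
  Step 5: A A A A B  =>  a A A A B   (applied A -> a)
  Step 6: a A A A B  =>  a A A A A B   (applied A -> A A)
  Step 7: a A A A A B  =>  a a A A A B   (applied A -> a)
  Step 8: a a A A A B  =>  a a a A A B   (applied A -> a)
  Step 9: a a a A A B  =>  a a a A A A B   (applied A -> A A)
  Step 10: a a a A A A B  =>  a a a A A A A B   (applied A -> A A)
  Step 11: a a a A A A A B  =>  a a a a A A A B   (applied A -> a)
  Step 12: a a a a A A A B  =>  a a a a a A A B   (applied A -> a)
  Step 13: a a a a a A A B  =>  a a a a a a A B   (applied A -> a)
  Step 14: a a a a a a A B  =>  a a a a a a a B   (applied A -> a)
  Step 15: a a a a a a a B  =>  a a a a a a a B B   (applied B -> B B)
  Step 16: a a a a a a a B B  =>  a a a a a a a B B B   (applied B -> B B)
  Step 17: a a a a a a a B B B  =>  a a a a a a a B B B B   (applied B -> B B)
  Step 18: a a a a a a a B B B B  =>  a a a a a a a b B B B   (applied B -> b)
  Step 19: a a a a a a a b B B B  =>  a a a a a a a b B B B B   (applied B -> B B)
  Step 20: a a a a a a a b B B B B  =>  a a a a a a a b b B B B   (applied B -> b)
  Step 21: a a a a a a a b b B B B  =>  a a a a a a a b b b B B   (applied B -> b)
  Step 22: a a a a a a a b b b B B  =>  a a a a a a a b b b B B B   (applied B -> B B)
  Step 23: a a a a a a a b b b B B B  =>  a a a a a a a b b b b B B   (applied B -> b)
  Step 24: a a a a a a a b b b b B B  =>  a a a a a a a b b b b b B   (applied B -> b)
  Step 25: a a a a a a a b b b b b B  =>  a a a a a a a b b b b b B B   (applied B -> B B)
  Step 26: a a a a a a a b b b b b B B  =>  a a a a a a a b b b b b B B B   (applied B -> B B)
  Step 27: a a a a a a a b b b b b B B B  =>  a a a a a a a b b b b b B B B B   (applied B -> B B)
  Step 28: a a a a a a a b b b b b B B B B  =>  a a a a a a a b b b b b b B B B   (applied B -> b)
  Step 29: a a a a a a a b b b b b b B B B  =>  a a a a a a a b b b b b b b B B   (applied B -> b)
  Step 30: a a a a a a a b b b b b b b B B  =>  a a a a a a a b b b b b b b b B   (applied B -> b)
  Step 31: a a a a a a a b b b b b b b b B  =>  a a a a a a a b b b b b b b b b   (applied B -> b)
Final yield: a a a a a a a b b b b b b b b b
Total rewrite steps: 31

31


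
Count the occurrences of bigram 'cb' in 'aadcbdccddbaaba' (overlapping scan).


Scanning 'aadcbdccddbaaba' for bigram 'cb':
  Position 0: 'aa' -> no
  Position 1: 'ad' -> no
  Position 2: 'dc' -> no
  Position 3: 'cb' -> MATCH
  Position 4: 'bd' -> no
  Position 5: 'dc' -> no
  Position 6: 'cc' -> no
  Position 7: 'cd' -> no
  Position 8: 'dd' -> no
  Position 9: 'db' -> no
  Position 10: 'ba' -> no
  Position 11: 'aa' -> no
  Position 12: 'ab' -> no
  Position 13: 'ba' -> no
Total matches: 1

1


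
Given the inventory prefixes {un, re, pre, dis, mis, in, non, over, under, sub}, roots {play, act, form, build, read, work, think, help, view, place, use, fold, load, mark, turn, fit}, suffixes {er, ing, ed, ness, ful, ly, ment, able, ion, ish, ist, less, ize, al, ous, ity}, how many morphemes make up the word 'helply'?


Segmenting 'helply' against the inventory:
  'help' -> root (morpheme 1)
  'ly' -> suffix (morpheme 2)
Total morphemes: 2

2


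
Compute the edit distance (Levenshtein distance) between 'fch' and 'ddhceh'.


Building DP table for s1='fch' (len 3) and s2='ddhceh' (len 6):
       d  d  h  c  e  h
    0  1  2  3  4  5  6
  f 1  1  2  3  4  5  6
  c 2  2  2  3  3  4  5
  h 3  3  3  2  3  4  4
Edit distance = dp[3][6] = 4

4


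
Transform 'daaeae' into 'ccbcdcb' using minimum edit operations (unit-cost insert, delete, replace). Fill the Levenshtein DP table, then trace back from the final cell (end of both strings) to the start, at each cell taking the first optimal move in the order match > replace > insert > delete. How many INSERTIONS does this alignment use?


Edit distance = 7. Backtracking from cell (6, 7) with preference match > replace > insert > delete,
then listing the resulting alignment 'daaeae' -> 'ccbcdcb' left to right:
  Step 1: insert 'c' [insertion #1]
  Step 2: replace d->c
  Step 3: replace a->b
  Step 4: replace a->c
  Step 5: replace e->d
  Step 6: replace a->c
  Step 7: replace e->b
Total insertions: 1

1


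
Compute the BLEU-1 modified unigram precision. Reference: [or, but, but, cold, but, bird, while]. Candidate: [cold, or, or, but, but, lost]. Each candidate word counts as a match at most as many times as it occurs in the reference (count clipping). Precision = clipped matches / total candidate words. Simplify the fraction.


Reference word counts: {'bird': 1, 'but': 3, 'cold': 1, 'or': 1, 'while': 1}
Checking each candidate word (with clipping):
  'cold' -> in reference (ref count 1, used 1/1) -> match (matches: 1)
  'or' -> in reference (ref count 1, used 1/1) -> match (matches: 2)
  'or' -> ref count 1 already used up (1/1) -> clipped, no match (matches: 2)
  'but' -> in reference (ref count 3, used 1/3) -> match (matches: 3)
  'but' -> in reference (ref count 3, used 2/3) -> match (matches: 4)
  'lost' -> not in reference -> no match (matches: 4)
Clipped matches: 4, Candidate length: 6
Precision = 4/6 = 2/3

2/3


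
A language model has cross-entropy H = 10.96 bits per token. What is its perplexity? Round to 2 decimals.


Perplexity formula: PP = 2^H
H = 10.96
PP = 2^10.96
Decompose: 2^10.96 = 2^10 * 2^0.96
2^10 = 1024, 2^0.96 ~ 1.9453099
PP ~ 1024 * 1.9453099 = 1991.9973376
Rounded to 2 decimals: 1992.00

1992.00


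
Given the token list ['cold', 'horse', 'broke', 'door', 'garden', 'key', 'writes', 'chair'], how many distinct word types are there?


Listing all tokens and tracking unique types:
  Token 1: 'cold' -> NEW (unique so far: 1)
  Token 2: 'horse' -> NEW (unique so far: 2)
  Token 3: 'broke' -> NEW (unique so far: 3)
  Token 4: 'door' -> NEW (unique so far: 4)
  Token 5: 'garden' -> NEW (unique so far: 5)
  Token 6: 'key' -> NEW (unique so far: 6)
  Token 7: 'writes' -> NEW (unique so far: 7)
  Token 8: 'chair' -> NEW (unique so far: 8)
Unique types: ('broke', 'chair', 'cold', 'door', 'garden', 'horse', 'key', 'writes')
Vocabulary size: 8

8


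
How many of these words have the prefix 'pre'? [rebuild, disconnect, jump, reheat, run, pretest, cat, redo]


Checking each word for prefix 'pre':
  'rebuild' -> no (count: 0)
  'disconnect' -> no (count: 0)
  'jump' -> no (count: 0)
  'reheat' -> no (count: 0)
  'run' -> no (count: 0)
  'pretest' -> YES, starts with 'pre' (count: 1)
  'cat' -> no (count: 1)
  'redo' -> no (count: 1)
Total with prefix 'pre': 1

1


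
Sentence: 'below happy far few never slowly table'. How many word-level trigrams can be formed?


Word trigrams from [7] words:
  Trigram 1: (below happy far)
  Trigram 2: (happy far few)
  Trigram 3: (far few never)
  Trigram 4: (few never slowly)
  Trigram 5: (never slowly table)
Total word trigrams: 7 - 2 = 5

5


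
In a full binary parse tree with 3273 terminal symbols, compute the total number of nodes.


Leaf nodes (terminals): 3273
Internal nodes = n - 1 = 3273 - 1 = 3272
Total = leaves + internal = 3273 + 3272 = 6545

6545


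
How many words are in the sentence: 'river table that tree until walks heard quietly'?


Counting words by splitting on spaces:
  Word 1: 'river'
  Word 2: 'table'
  Word 3: 'that'
  Word 4: 'tree'
  Word 5: 'until'
  Word 6: 'walks'
  Word 7: 'heard'
  Word 8: 'quietly'
Total words: 8

8


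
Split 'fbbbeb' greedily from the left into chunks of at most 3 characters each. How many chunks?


'fbbbeb' has 6 characters.
Chunking with max size 3:
  Chunk 1: 'fbb' (positions 0-2)
  Chunk 2: 'beb' (positions 3-5)
Total chunks: ceil(6 / 3) = 2

2


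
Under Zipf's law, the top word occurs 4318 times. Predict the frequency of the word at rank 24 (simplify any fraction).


Zipf's law: freq(rank) = f1 / rank
f1 = 4318, rank = 24
freq = 4318 / 24
GCD(4318, 24) = 2
Simplified: 2159/12

2159/12


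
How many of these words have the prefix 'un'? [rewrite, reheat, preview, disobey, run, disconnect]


Checking each word for prefix 'un':
  'rewrite' -> no (count: 0)
  'reheat' -> no (count: 0)
  'preview' -> no (count: 0)
  'disobey' -> no (count: 0)
  'run' -> no (count: 0)
  'disconnect' -> no (count: 0)
Total with prefix 'un': 0

0


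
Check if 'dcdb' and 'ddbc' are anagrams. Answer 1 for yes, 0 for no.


Sort characters of 'dcdb': 'bcdd'
Sort characters of 'ddbc': 'bcdd'
Sorted forms match -> they ARE anagrams
Result: 1

1


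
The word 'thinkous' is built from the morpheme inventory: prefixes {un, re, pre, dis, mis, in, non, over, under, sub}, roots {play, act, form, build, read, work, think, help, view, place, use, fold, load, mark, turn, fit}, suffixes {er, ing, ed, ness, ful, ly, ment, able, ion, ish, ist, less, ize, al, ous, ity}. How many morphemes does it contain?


Segmenting 'thinkous' against the inventory:
  'think' -> root (morpheme 1)
  'ous' -> suffix (morpheme 2)
Total morphemes: 2

2


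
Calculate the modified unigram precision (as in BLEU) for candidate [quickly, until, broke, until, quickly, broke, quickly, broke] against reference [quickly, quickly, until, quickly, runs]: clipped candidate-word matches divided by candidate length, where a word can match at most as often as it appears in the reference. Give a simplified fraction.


Reference word counts: {'quickly': 3, 'runs': 1, 'until': 1}
Checking each candidate word (with clipping):
  'quickly' -> in reference (ref count 3, used 1/3) -> match (matches: 1)
  'until' -> in reference (ref count 1, used 1/1) -> match (matches: 2)
  'broke' -> not in reference -> no match (matches: 2)
  'until' -> ref count 1 already used up (1/1) -> clipped, no match (matches: 2)
  'quickly' -> in reference (ref count 3, used 2/3) -> match (matches: 3)
  'broke' -> not in reference -> no match (matches: 3)
  'quickly' -> in reference (ref count 3, used 3/3) -> match (matches: 4)
  'broke' -> not in reference -> no match (matches: 4)
Clipped matches: 4, Candidate length: 8
Precision = 4/8 = 1/2

1/2


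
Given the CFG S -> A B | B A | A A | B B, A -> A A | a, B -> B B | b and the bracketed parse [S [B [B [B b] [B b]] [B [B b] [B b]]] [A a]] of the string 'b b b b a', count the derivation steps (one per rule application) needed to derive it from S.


Every bracketed nonterminal node [X ...] in the tree is produced by exactly one rule application.
Reading the tree off as a leftmost derivation:
  Step 1: S  =>  B A   (applied S -> B A)
  Step 2: B A  =>  B B A   (applied B -> B B)
  Step 3: B B A  =>  B B B A   (applied B -> B B)
  Step 4: B B B A  =>  b B B A   (applied B -> b)
  Step 5: b B B A  =>  b b B A   (applied B -> b)
  Step 6: b b B A  =>  b b B B A   (applied B -> B B)
  Step 7: b b B B A  =>  b b b B A   (applied B -> b)
  Step 8: b b b B A  =>  b b b b A   (applied B -> b)
  Step 9: b b b b A  =>  b b b b a   (applied A -> a)
Final yield: b b b b a
Total rewrite steps: 9

9


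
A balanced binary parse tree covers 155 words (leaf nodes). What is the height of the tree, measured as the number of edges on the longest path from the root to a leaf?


In a balanced binary tree with n leaves the deepest leaf is ceil(log2(n)) edges below the root.
log2(155) = 7.2761
ceil(7.2761) = 8
height (edges) = 8

8


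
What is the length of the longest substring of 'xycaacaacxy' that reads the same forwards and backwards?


Scanning 'xycaacaacxy' for palindromic substrings.
Substring at positions 2-8: 'caacaac'.
Check: reverse('caacaac') = 'caacaac' -> palindrome confirmed.
Neighbouring characters ('y' / 'x') break symmetry, so it cannot extend further.
No longer palindromic substring exists; longest length = 7

7


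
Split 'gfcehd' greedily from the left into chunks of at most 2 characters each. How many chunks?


'gfcehd' has 6 characters.
Chunking with max size 2:
  Chunk 1: 'gf' (positions 0-1)
  Chunk 2: 'ce' (positions 2-3)
  Chunk 3: 'hd' (positions 4-5)
Total chunks: ceil(6 / 2) = 3

3


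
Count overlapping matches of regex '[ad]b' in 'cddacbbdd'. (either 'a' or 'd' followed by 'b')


Pattern: [ad]b means either 'a' or 'd' followed by 'b'.
Scanning 'cddacbbdd' position-by-position:
  Pos 0: window 'cd' -> no
  Pos 1: window 'dd' -> no
  Pos 2: window 'da' -> no
  Pos 3: window 'ac' -> no
  Pos 4: window 'cb' -> no
  Pos 5: window 'bb' -> no
  Pos 6: window 'bd' -> no
  Pos 7: window 'dd' -> no
  Pos 8: window 'd' -> no
Total matches: 0

0


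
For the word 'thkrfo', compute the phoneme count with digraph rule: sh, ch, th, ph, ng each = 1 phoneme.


Parsing 'thkrfo' greedily, digraphs first:
  'th' -> digraph (1 consonant phoneme) (phonemes so far: 1)
  'k' -> consonant phoneme (phonemes so far: 2)
  'r' -> consonant phoneme (phonemes so far: 3)
  'f' -> consonant phoneme (phonemes so far: 4)
  'o' -> vowel phoneme (phonemes so far: 5)
Total phonemes: 5

5


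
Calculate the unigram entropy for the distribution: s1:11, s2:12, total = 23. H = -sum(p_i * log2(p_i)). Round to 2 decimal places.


Computing entropy H = -sum(p_i * log2(p_i)):
  s1: p = 11/23 = 0.4783, -p*log2(p) = 0.5089
  s2: p = 12/23 = 0.5217, -p*log2(p) = 0.4897
H = sum of terms = 0.9986
Rounded to 2 decimals: 1.00

1.00
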